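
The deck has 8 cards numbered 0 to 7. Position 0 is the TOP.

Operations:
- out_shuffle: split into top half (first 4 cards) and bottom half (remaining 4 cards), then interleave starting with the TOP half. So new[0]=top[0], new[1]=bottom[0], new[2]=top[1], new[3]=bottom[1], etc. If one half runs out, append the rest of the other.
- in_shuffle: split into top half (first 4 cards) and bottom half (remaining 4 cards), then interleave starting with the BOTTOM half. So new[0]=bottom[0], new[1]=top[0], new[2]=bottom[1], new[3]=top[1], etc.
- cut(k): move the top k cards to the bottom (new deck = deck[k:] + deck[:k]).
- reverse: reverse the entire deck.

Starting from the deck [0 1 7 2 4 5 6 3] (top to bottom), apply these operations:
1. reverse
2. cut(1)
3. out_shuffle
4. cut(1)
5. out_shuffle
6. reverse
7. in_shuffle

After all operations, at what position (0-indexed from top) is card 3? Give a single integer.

After op 1 (reverse): [3 6 5 4 2 7 1 0]
After op 2 (cut(1)): [6 5 4 2 7 1 0 3]
After op 3 (out_shuffle): [6 7 5 1 4 0 2 3]
After op 4 (cut(1)): [7 5 1 4 0 2 3 6]
After op 5 (out_shuffle): [7 0 5 2 1 3 4 6]
After op 6 (reverse): [6 4 3 1 2 5 0 7]
After op 7 (in_shuffle): [2 6 5 4 0 3 7 1]
Card 3 is at position 5.

Answer: 5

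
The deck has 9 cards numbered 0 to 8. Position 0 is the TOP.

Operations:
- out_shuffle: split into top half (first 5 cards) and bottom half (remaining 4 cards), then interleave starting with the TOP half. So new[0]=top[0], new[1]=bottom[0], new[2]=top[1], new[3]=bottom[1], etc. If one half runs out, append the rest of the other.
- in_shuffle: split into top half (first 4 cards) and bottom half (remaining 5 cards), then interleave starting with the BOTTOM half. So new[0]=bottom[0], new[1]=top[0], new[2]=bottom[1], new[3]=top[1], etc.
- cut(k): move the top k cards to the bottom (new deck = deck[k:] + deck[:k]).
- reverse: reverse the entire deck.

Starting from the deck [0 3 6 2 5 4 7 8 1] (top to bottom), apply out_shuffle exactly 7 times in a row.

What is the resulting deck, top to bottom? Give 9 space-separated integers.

After op 1 (out_shuffle): [0 4 3 7 6 8 2 1 5]
After op 2 (out_shuffle): [0 8 4 2 3 1 7 5 6]
After op 3 (out_shuffle): [0 1 8 7 4 5 2 6 3]
After op 4 (out_shuffle): [0 5 1 2 8 6 7 3 4]
After op 5 (out_shuffle): [0 6 5 7 1 3 2 4 8]
After op 6 (out_shuffle): [0 3 6 2 5 4 7 8 1]
After op 7 (out_shuffle): [0 4 3 7 6 8 2 1 5]

Answer: 0 4 3 7 6 8 2 1 5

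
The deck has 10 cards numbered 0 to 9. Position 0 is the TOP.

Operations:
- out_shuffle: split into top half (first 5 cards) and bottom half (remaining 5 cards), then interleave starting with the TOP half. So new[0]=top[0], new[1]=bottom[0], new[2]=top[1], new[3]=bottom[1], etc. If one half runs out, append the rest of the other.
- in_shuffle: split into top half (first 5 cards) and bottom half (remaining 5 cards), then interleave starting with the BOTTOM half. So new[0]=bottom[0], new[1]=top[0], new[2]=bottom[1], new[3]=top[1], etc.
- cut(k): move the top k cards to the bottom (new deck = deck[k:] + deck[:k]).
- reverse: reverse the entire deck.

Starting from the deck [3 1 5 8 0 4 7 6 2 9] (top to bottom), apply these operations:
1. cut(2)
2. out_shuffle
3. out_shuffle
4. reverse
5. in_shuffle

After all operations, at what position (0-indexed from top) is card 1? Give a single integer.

After op 1 (cut(2)): [5 8 0 4 7 6 2 9 3 1]
After op 2 (out_shuffle): [5 6 8 2 0 9 4 3 7 1]
After op 3 (out_shuffle): [5 9 6 4 8 3 2 7 0 1]
After op 4 (reverse): [1 0 7 2 3 8 4 6 9 5]
After op 5 (in_shuffle): [8 1 4 0 6 7 9 2 5 3]
Card 1 is at position 1.

Answer: 1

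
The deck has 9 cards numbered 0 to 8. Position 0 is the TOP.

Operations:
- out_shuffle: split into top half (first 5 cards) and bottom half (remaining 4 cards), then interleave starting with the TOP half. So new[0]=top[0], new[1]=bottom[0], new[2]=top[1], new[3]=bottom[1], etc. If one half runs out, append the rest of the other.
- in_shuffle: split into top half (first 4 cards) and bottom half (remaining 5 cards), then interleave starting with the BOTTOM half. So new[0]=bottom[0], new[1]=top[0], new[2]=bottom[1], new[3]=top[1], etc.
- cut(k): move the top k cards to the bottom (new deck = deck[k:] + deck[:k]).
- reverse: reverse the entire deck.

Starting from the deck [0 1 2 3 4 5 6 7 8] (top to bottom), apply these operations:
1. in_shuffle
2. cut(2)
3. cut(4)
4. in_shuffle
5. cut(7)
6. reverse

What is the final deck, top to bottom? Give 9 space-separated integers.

After op 1 (in_shuffle): [4 0 5 1 6 2 7 3 8]
After op 2 (cut(2)): [5 1 6 2 7 3 8 4 0]
After op 3 (cut(4)): [7 3 8 4 0 5 1 6 2]
After op 4 (in_shuffle): [0 7 5 3 1 8 6 4 2]
After op 5 (cut(7)): [4 2 0 7 5 3 1 8 6]
After op 6 (reverse): [6 8 1 3 5 7 0 2 4]

Answer: 6 8 1 3 5 7 0 2 4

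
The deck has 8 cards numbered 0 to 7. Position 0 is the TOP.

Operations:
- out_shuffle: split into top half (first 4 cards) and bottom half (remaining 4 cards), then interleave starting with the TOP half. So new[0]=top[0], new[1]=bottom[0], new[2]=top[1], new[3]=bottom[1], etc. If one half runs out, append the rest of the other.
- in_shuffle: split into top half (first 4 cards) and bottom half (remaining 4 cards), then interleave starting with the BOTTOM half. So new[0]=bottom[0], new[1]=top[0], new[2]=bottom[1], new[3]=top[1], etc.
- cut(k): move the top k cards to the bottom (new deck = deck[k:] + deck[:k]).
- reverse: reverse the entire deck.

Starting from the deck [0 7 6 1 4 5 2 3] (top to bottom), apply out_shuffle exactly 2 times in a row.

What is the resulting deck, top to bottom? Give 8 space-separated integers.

After op 1 (out_shuffle): [0 4 7 5 6 2 1 3]
After op 2 (out_shuffle): [0 6 4 2 7 1 5 3]

Answer: 0 6 4 2 7 1 5 3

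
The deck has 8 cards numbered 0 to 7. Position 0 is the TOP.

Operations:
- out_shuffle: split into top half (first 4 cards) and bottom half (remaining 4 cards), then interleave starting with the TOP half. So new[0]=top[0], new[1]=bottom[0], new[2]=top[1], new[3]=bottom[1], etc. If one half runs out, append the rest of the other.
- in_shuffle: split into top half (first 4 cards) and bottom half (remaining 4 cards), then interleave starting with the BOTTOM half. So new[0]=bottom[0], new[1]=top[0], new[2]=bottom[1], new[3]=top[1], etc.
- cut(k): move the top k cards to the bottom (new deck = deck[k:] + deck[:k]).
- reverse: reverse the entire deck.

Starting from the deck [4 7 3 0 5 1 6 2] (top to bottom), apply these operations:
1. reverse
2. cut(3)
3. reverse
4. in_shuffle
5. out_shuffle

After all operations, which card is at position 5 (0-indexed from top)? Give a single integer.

After op 1 (reverse): [2 6 1 5 0 3 7 4]
After op 2 (cut(3)): [5 0 3 7 4 2 6 1]
After op 3 (reverse): [1 6 2 4 7 3 0 5]
After op 4 (in_shuffle): [7 1 3 6 0 2 5 4]
After op 5 (out_shuffle): [7 0 1 2 3 5 6 4]
Position 5: card 5.

Answer: 5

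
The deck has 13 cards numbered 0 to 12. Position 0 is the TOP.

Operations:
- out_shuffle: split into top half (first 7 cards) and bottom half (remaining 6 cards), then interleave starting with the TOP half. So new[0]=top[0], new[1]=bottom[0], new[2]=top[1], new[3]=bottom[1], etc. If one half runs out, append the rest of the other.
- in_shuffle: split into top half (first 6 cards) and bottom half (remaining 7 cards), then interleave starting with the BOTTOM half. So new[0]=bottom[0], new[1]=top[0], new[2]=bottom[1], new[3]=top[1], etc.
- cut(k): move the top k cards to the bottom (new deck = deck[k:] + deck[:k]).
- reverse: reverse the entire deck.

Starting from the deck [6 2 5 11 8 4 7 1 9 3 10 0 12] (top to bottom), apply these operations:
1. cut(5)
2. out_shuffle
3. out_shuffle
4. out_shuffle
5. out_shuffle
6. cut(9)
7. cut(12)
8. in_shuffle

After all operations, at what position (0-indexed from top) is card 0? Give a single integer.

Answer: 8

Derivation:
After op 1 (cut(5)): [4 7 1 9 3 10 0 12 6 2 5 11 8]
After op 2 (out_shuffle): [4 12 7 6 1 2 9 5 3 11 10 8 0]
After op 3 (out_shuffle): [4 5 12 3 7 11 6 10 1 8 2 0 9]
After op 4 (out_shuffle): [4 10 5 1 12 8 3 2 7 0 11 9 6]
After op 5 (out_shuffle): [4 2 10 7 5 0 1 11 12 9 8 6 3]
After op 6 (cut(9)): [9 8 6 3 4 2 10 7 5 0 1 11 12]
After op 7 (cut(12)): [12 9 8 6 3 4 2 10 7 5 0 1 11]
After op 8 (in_shuffle): [2 12 10 9 7 8 5 6 0 3 1 4 11]
Card 0 is at position 8.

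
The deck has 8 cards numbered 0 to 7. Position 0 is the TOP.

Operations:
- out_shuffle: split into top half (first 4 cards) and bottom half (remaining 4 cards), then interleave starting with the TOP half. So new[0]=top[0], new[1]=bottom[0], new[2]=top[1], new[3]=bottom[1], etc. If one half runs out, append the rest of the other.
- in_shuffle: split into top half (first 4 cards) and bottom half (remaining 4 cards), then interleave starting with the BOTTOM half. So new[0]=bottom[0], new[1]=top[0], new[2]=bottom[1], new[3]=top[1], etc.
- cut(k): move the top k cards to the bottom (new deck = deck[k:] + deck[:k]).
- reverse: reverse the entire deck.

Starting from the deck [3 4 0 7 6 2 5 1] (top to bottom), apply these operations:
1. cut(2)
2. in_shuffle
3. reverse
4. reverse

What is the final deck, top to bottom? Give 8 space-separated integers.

After op 1 (cut(2)): [0 7 6 2 5 1 3 4]
After op 2 (in_shuffle): [5 0 1 7 3 6 4 2]
After op 3 (reverse): [2 4 6 3 7 1 0 5]
After op 4 (reverse): [5 0 1 7 3 6 4 2]

Answer: 5 0 1 7 3 6 4 2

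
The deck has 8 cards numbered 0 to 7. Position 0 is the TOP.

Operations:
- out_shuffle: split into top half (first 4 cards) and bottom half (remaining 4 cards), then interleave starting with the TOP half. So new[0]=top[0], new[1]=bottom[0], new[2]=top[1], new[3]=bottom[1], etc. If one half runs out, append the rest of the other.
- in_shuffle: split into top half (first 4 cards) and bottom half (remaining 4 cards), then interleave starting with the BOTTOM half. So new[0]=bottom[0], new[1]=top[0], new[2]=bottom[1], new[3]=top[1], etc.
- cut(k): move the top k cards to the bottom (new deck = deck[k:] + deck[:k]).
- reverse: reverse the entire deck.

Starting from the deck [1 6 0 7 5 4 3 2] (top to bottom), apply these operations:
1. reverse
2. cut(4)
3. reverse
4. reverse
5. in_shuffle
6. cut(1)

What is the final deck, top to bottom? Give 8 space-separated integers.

After op 1 (reverse): [2 3 4 5 7 0 6 1]
After op 2 (cut(4)): [7 0 6 1 2 3 4 5]
After op 3 (reverse): [5 4 3 2 1 6 0 7]
After op 4 (reverse): [7 0 6 1 2 3 4 5]
After op 5 (in_shuffle): [2 7 3 0 4 6 5 1]
After op 6 (cut(1)): [7 3 0 4 6 5 1 2]

Answer: 7 3 0 4 6 5 1 2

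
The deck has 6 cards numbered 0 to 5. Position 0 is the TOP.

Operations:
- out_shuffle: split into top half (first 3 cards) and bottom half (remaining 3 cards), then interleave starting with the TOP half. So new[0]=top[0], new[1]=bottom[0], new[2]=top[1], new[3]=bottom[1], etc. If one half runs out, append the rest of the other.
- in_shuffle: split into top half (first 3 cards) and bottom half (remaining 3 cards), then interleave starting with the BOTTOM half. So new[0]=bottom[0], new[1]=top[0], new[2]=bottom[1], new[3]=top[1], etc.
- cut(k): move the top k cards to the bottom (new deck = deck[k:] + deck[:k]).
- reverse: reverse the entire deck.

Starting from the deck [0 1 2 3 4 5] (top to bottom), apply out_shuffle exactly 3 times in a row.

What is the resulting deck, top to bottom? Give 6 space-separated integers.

After op 1 (out_shuffle): [0 3 1 4 2 5]
After op 2 (out_shuffle): [0 4 3 2 1 5]
After op 3 (out_shuffle): [0 2 4 1 3 5]

Answer: 0 2 4 1 3 5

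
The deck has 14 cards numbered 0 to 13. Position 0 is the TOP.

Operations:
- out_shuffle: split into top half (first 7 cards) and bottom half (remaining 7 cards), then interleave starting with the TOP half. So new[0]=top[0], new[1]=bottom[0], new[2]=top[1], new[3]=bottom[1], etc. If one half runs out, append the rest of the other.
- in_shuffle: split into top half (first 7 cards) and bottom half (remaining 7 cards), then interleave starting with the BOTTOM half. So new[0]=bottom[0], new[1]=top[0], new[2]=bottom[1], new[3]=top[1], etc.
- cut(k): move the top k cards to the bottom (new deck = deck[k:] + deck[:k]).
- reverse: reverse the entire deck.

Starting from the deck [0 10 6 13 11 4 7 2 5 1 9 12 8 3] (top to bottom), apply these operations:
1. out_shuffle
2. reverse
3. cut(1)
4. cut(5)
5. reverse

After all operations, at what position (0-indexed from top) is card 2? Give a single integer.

Answer: 7

Derivation:
After op 1 (out_shuffle): [0 2 10 5 6 1 13 9 11 12 4 8 7 3]
After op 2 (reverse): [3 7 8 4 12 11 9 13 1 6 5 10 2 0]
After op 3 (cut(1)): [7 8 4 12 11 9 13 1 6 5 10 2 0 3]
After op 4 (cut(5)): [9 13 1 6 5 10 2 0 3 7 8 4 12 11]
After op 5 (reverse): [11 12 4 8 7 3 0 2 10 5 6 1 13 9]
Card 2 is at position 7.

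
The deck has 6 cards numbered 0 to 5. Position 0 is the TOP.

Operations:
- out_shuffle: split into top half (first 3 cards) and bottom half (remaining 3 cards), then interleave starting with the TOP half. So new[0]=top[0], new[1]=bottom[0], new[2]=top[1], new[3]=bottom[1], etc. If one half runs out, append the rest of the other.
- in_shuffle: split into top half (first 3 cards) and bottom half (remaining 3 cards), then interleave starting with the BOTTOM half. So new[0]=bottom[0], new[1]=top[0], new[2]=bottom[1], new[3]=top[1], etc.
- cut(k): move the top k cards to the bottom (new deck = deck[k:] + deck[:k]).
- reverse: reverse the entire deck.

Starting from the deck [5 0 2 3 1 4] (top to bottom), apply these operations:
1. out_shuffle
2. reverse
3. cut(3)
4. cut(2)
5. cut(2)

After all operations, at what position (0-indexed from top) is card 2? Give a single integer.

Answer: 0

Derivation:
After op 1 (out_shuffle): [5 3 0 1 2 4]
After op 2 (reverse): [4 2 1 0 3 5]
After op 3 (cut(3)): [0 3 5 4 2 1]
After op 4 (cut(2)): [5 4 2 1 0 3]
After op 5 (cut(2)): [2 1 0 3 5 4]
Card 2 is at position 0.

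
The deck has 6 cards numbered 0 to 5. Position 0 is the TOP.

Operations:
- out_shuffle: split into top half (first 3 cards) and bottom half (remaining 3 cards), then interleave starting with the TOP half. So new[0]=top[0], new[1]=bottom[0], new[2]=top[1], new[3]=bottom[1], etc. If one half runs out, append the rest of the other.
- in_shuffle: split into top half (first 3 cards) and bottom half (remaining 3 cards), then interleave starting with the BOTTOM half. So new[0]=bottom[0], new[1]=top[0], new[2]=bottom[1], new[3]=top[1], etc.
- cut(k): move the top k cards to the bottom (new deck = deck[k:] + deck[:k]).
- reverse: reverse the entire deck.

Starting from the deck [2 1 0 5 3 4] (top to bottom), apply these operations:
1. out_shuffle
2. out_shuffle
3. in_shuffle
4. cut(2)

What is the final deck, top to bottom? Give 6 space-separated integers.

After op 1 (out_shuffle): [2 5 1 3 0 4]
After op 2 (out_shuffle): [2 3 5 0 1 4]
After op 3 (in_shuffle): [0 2 1 3 4 5]
After op 4 (cut(2)): [1 3 4 5 0 2]

Answer: 1 3 4 5 0 2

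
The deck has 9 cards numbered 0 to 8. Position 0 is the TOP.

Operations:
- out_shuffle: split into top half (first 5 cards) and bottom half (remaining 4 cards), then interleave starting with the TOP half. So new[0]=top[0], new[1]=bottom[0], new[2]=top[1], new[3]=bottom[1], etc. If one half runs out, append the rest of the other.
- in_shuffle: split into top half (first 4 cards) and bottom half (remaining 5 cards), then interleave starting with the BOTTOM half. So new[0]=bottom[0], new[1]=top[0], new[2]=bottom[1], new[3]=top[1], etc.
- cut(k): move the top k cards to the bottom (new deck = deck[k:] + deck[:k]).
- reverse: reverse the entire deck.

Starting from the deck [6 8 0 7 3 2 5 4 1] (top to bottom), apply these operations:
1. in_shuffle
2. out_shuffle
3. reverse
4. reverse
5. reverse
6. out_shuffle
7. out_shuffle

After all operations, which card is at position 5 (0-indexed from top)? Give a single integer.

Answer: 3

Derivation:
After op 1 (in_shuffle): [3 6 2 8 5 0 4 7 1]
After op 2 (out_shuffle): [3 0 6 4 2 7 8 1 5]
After op 3 (reverse): [5 1 8 7 2 4 6 0 3]
After op 4 (reverse): [3 0 6 4 2 7 8 1 5]
After op 5 (reverse): [5 1 8 7 2 4 6 0 3]
After op 6 (out_shuffle): [5 4 1 6 8 0 7 3 2]
After op 7 (out_shuffle): [5 0 4 7 1 3 6 2 8]
Position 5: card 3.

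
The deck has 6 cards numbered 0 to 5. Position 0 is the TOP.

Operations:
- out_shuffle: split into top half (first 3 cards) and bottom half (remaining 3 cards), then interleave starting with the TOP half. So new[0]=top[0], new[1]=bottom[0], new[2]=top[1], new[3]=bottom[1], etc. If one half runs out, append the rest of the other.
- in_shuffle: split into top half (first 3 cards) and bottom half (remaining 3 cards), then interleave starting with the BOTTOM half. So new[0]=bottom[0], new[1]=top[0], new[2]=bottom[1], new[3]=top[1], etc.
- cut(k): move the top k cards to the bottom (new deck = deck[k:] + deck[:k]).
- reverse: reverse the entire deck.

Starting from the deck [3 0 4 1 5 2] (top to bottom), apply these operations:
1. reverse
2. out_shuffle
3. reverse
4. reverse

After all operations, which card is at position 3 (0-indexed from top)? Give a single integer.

Answer: 0

Derivation:
After op 1 (reverse): [2 5 1 4 0 3]
After op 2 (out_shuffle): [2 4 5 0 1 3]
After op 3 (reverse): [3 1 0 5 4 2]
After op 4 (reverse): [2 4 5 0 1 3]
Position 3: card 0.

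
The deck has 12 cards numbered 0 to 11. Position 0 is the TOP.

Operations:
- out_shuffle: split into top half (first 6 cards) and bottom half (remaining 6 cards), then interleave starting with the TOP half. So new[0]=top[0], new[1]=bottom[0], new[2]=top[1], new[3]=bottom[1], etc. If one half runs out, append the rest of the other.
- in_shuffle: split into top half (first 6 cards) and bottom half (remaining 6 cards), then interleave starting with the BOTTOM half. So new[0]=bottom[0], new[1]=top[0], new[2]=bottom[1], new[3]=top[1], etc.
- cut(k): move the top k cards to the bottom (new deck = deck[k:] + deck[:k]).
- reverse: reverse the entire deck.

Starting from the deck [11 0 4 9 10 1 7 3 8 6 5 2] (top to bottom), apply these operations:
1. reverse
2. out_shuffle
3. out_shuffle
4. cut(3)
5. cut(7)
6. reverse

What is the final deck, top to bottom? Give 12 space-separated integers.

Answer: 7 6 0 10 3 5 4 1 8 2 11 9

Derivation:
After op 1 (reverse): [2 5 6 8 3 7 1 10 9 4 0 11]
After op 2 (out_shuffle): [2 1 5 10 6 9 8 4 3 0 7 11]
After op 3 (out_shuffle): [2 8 1 4 5 3 10 0 6 7 9 11]
After op 4 (cut(3)): [4 5 3 10 0 6 7 9 11 2 8 1]
After op 5 (cut(7)): [9 11 2 8 1 4 5 3 10 0 6 7]
After op 6 (reverse): [7 6 0 10 3 5 4 1 8 2 11 9]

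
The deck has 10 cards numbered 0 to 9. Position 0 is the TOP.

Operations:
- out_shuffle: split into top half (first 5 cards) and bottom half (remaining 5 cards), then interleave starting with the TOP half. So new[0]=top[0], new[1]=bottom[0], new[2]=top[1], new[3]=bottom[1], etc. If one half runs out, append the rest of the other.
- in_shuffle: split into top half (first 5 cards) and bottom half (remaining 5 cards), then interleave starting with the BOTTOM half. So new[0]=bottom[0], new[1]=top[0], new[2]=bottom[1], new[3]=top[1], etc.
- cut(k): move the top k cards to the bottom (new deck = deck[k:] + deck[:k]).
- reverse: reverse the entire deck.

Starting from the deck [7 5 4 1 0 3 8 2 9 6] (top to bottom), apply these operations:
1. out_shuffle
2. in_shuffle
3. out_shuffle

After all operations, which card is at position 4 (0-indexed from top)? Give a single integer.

After op 1 (out_shuffle): [7 3 5 8 4 2 1 9 0 6]
After op 2 (in_shuffle): [2 7 1 3 9 5 0 8 6 4]
After op 3 (out_shuffle): [2 5 7 0 1 8 3 6 9 4]
Position 4: card 1.

Answer: 1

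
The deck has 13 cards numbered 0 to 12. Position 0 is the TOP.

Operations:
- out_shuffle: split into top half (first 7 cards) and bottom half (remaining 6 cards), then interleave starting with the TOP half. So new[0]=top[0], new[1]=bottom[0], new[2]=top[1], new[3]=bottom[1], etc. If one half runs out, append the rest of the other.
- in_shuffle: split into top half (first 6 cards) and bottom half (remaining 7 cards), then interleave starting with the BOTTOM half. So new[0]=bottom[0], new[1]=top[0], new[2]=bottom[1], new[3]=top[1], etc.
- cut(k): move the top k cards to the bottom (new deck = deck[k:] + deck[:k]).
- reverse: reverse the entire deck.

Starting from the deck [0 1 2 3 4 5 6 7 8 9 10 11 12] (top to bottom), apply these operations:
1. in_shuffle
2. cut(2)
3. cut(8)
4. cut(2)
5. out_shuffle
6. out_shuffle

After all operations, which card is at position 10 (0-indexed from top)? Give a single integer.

After op 1 (in_shuffle): [6 0 7 1 8 2 9 3 10 4 11 5 12]
After op 2 (cut(2)): [7 1 8 2 9 3 10 4 11 5 12 6 0]
After op 3 (cut(8)): [11 5 12 6 0 7 1 8 2 9 3 10 4]
After op 4 (cut(2)): [12 6 0 7 1 8 2 9 3 10 4 11 5]
After op 5 (out_shuffle): [12 9 6 3 0 10 7 4 1 11 8 5 2]
After op 6 (out_shuffle): [12 4 9 1 6 11 3 8 0 5 10 2 7]
Position 10: card 10.

Answer: 10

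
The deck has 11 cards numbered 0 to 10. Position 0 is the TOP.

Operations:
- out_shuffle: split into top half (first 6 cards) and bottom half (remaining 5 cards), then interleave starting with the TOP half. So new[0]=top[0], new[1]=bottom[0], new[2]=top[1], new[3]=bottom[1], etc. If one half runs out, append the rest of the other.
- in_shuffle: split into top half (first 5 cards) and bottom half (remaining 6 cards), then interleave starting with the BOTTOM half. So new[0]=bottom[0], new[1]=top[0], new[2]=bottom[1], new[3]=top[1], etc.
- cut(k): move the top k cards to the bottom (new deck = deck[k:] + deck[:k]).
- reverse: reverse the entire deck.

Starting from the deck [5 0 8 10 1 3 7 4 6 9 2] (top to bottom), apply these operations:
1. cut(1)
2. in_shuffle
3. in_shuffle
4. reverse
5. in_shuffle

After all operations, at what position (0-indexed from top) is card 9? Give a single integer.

After op 1 (cut(1)): [0 8 10 1 3 7 4 6 9 2 5]
After op 2 (in_shuffle): [7 0 4 8 6 10 9 1 2 3 5]
After op 3 (in_shuffle): [10 7 9 0 1 4 2 8 3 6 5]
After op 4 (reverse): [5 6 3 8 2 4 1 0 9 7 10]
After op 5 (in_shuffle): [4 5 1 6 0 3 9 8 7 2 10]
Card 9 is at position 6.

Answer: 6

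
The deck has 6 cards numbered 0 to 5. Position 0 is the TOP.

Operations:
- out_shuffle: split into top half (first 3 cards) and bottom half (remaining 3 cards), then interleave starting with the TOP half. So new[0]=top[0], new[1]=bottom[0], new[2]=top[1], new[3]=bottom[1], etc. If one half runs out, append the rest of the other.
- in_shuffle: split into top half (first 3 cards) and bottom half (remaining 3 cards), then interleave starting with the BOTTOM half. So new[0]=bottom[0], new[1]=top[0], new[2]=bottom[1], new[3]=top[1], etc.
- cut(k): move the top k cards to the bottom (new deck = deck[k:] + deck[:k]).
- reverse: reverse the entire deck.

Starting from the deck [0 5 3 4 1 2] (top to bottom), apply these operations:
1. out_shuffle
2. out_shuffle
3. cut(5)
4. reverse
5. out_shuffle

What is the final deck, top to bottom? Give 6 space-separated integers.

Answer: 5 1 3 0 4 2

Derivation:
After op 1 (out_shuffle): [0 4 5 1 3 2]
After op 2 (out_shuffle): [0 1 4 3 5 2]
After op 3 (cut(5)): [2 0 1 4 3 5]
After op 4 (reverse): [5 3 4 1 0 2]
After op 5 (out_shuffle): [5 1 3 0 4 2]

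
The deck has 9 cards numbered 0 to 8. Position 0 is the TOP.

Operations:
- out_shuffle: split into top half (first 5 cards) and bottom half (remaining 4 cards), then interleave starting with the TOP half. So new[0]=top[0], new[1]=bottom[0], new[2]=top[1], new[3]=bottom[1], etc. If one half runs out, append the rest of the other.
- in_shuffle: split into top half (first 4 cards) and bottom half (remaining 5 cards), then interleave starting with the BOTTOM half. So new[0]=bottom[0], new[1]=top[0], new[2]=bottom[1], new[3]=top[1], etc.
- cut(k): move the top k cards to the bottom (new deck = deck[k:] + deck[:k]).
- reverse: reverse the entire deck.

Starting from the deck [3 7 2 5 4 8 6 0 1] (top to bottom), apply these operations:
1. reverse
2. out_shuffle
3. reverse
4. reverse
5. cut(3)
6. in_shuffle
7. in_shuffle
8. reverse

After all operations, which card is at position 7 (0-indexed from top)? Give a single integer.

After op 1 (reverse): [1 0 6 8 4 5 2 7 3]
After op 2 (out_shuffle): [1 5 0 2 6 7 8 3 4]
After op 3 (reverse): [4 3 8 7 6 2 0 5 1]
After op 4 (reverse): [1 5 0 2 6 7 8 3 4]
After op 5 (cut(3)): [2 6 7 8 3 4 1 5 0]
After op 6 (in_shuffle): [3 2 4 6 1 7 5 8 0]
After op 7 (in_shuffle): [1 3 7 2 5 4 8 6 0]
After op 8 (reverse): [0 6 8 4 5 2 7 3 1]
Position 7: card 3.

Answer: 3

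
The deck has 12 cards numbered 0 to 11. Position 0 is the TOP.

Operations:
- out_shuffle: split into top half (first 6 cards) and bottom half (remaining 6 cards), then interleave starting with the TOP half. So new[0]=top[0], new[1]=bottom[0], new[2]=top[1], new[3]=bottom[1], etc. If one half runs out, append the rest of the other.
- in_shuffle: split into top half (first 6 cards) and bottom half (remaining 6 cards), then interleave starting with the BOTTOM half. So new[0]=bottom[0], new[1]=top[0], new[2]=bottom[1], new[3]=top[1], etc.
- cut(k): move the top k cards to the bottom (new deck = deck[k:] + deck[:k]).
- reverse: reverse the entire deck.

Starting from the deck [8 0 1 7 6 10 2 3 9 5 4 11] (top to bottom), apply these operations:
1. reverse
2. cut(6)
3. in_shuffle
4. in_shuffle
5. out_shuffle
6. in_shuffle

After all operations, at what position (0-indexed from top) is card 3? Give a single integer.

Answer: 4

Derivation:
After op 1 (reverse): [11 4 5 9 3 2 10 6 7 1 0 8]
After op 2 (cut(6)): [10 6 7 1 0 8 11 4 5 9 3 2]
After op 3 (in_shuffle): [11 10 4 6 5 7 9 1 3 0 2 8]
After op 4 (in_shuffle): [9 11 1 10 3 4 0 6 2 5 8 7]
After op 5 (out_shuffle): [9 0 11 6 1 2 10 5 3 8 4 7]
After op 6 (in_shuffle): [10 9 5 0 3 11 8 6 4 1 7 2]
Card 3 is at position 4.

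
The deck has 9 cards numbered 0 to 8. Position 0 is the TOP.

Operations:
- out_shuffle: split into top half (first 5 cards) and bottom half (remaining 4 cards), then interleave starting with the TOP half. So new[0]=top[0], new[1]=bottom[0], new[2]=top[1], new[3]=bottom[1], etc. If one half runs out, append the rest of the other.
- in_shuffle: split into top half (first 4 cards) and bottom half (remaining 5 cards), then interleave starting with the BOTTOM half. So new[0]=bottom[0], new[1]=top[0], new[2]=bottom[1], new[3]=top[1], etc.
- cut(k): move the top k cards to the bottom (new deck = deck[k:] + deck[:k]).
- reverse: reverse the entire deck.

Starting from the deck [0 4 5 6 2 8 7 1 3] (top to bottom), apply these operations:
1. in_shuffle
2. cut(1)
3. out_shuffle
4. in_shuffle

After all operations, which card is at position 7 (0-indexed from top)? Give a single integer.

Answer: 6

Derivation:
After op 1 (in_shuffle): [2 0 8 4 7 5 1 6 3]
After op 2 (cut(1)): [0 8 4 7 5 1 6 3 2]
After op 3 (out_shuffle): [0 1 8 6 4 3 7 2 5]
After op 4 (in_shuffle): [4 0 3 1 7 8 2 6 5]
Position 7: card 6.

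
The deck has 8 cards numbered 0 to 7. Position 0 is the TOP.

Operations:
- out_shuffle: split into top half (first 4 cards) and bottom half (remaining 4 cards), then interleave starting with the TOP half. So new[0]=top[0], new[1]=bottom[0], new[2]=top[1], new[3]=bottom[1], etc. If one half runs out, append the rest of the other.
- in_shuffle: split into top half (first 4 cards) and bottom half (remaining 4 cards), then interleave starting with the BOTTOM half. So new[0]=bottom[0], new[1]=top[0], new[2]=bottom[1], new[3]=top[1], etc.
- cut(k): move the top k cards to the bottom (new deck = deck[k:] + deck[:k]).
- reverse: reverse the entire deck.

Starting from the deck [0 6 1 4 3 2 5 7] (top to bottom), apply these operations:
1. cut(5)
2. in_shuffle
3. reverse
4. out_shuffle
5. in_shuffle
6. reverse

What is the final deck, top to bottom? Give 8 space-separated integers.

After op 1 (cut(5)): [2 5 7 0 6 1 4 3]
After op 2 (in_shuffle): [6 2 1 5 4 7 3 0]
After op 3 (reverse): [0 3 7 4 5 1 2 6]
After op 4 (out_shuffle): [0 5 3 1 7 2 4 6]
After op 5 (in_shuffle): [7 0 2 5 4 3 6 1]
After op 6 (reverse): [1 6 3 4 5 2 0 7]

Answer: 1 6 3 4 5 2 0 7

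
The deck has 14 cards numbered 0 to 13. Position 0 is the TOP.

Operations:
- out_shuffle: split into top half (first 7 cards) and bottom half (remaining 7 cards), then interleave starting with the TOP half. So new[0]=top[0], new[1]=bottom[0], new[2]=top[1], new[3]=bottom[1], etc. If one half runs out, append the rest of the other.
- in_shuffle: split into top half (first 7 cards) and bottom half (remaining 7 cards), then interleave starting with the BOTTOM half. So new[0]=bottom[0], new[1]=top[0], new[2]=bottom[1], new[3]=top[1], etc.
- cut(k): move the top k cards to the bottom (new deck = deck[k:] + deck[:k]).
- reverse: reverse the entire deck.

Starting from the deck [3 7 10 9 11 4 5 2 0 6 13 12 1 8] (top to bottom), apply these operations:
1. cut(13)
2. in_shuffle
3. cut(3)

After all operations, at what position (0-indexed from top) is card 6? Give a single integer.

Answer: 3

Derivation:
After op 1 (cut(13)): [8 3 7 10 9 11 4 5 2 0 6 13 12 1]
After op 2 (in_shuffle): [5 8 2 3 0 7 6 10 13 9 12 11 1 4]
After op 3 (cut(3)): [3 0 7 6 10 13 9 12 11 1 4 5 8 2]
Card 6 is at position 3.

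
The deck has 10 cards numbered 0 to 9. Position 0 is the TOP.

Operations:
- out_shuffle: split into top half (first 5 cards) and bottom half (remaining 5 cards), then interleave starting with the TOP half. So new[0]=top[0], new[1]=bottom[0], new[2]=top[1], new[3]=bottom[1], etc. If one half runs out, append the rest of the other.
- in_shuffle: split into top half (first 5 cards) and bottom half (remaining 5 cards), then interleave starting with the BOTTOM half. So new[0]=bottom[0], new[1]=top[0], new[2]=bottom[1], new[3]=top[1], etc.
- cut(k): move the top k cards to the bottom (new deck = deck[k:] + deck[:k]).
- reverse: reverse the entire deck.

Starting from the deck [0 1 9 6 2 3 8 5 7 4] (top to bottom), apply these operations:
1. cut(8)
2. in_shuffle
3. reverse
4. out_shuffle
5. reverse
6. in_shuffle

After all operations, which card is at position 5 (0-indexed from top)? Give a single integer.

Answer: 7

Derivation:
After op 1 (cut(8)): [7 4 0 1 9 6 2 3 8 5]
After op 2 (in_shuffle): [6 7 2 4 3 0 8 1 5 9]
After op 3 (reverse): [9 5 1 8 0 3 4 2 7 6]
After op 4 (out_shuffle): [9 3 5 4 1 2 8 7 0 6]
After op 5 (reverse): [6 0 7 8 2 1 4 5 3 9]
After op 6 (in_shuffle): [1 6 4 0 5 7 3 8 9 2]
Position 5: card 7.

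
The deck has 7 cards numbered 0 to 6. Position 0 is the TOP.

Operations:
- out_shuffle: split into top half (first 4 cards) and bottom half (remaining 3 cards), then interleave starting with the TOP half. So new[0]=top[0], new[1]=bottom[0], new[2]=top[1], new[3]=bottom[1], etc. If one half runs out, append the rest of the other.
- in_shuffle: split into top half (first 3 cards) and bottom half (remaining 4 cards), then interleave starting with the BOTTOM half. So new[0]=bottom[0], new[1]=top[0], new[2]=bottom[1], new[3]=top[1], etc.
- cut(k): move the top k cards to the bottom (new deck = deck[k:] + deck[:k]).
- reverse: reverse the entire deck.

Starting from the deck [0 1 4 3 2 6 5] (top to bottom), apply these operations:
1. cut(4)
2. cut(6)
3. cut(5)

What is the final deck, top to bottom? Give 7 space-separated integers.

After op 1 (cut(4)): [2 6 5 0 1 4 3]
After op 2 (cut(6)): [3 2 6 5 0 1 4]
After op 3 (cut(5)): [1 4 3 2 6 5 0]

Answer: 1 4 3 2 6 5 0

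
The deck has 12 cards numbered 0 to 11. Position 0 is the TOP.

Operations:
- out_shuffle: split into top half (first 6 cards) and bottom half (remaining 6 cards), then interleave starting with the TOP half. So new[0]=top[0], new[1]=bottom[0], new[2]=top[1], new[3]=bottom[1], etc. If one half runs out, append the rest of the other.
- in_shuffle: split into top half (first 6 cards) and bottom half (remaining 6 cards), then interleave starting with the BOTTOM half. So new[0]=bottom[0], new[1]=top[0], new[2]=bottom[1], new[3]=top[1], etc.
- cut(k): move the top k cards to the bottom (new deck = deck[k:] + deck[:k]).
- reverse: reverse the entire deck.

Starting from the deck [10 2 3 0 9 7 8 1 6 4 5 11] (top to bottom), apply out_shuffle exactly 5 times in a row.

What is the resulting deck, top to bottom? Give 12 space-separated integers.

Answer: 10 5 4 6 1 8 7 9 0 3 2 11

Derivation:
After op 1 (out_shuffle): [10 8 2 1 3 6 0 4 9 5 7 11]
After op 2 (out_shuffle): [10 0 8 4 2 9 1 5 3 7 6 11]
After op 3 (out_shuffle): [10 1 0 5 8 3 4 7 2 6 9 11]
After op 4 (out_shuffle): [10 4 1 7 0 2 5 6 8 9 3 11]
After op 5 (out_shuffle): [10 5 4 6 1 8 7 9 0 3 2 11]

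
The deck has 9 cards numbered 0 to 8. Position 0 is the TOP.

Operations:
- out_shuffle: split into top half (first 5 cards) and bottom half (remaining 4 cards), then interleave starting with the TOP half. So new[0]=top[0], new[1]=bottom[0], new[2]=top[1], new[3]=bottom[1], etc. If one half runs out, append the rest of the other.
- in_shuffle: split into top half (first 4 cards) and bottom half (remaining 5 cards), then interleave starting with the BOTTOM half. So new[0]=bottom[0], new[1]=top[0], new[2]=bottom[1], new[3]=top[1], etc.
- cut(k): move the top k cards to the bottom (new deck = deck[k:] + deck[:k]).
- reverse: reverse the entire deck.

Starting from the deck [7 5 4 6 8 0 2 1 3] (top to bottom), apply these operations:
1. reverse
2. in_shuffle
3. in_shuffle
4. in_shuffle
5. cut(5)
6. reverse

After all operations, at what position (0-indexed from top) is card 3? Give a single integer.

After op 1 (reverse): [3 1 2 0 8 6 4 5 7]
After op 2 (in_shuffle): [8 3 6 1 4 2 5 0 7]
After op 3 (in_shuffle): [4 8 2 3 5 6 0 1 7]
After op 4 (in_shuffle): [5 4 6 8 0 2 1 3 7]
After op 5 (cut(5)): [2 1 3 7 5 4 6 8 0]
After op 6 (reverse): [0 8 6 4 5 7 3 1 2]
Card 3 is at position 6.

Answer: 6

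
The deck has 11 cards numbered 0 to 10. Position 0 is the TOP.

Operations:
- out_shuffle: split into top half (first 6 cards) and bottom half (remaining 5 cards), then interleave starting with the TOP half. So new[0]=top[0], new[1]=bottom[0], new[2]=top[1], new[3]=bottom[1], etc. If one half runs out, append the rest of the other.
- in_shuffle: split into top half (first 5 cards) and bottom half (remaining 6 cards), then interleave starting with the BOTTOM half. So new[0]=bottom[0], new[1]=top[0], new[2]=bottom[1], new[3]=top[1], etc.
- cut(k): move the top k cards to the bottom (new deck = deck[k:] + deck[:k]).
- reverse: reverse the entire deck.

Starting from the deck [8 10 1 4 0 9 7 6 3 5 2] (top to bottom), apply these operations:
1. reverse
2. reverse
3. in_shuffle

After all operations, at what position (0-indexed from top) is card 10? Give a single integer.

After op 1 (reverse): [2 5 3 6 7 9 0 4 1 10 8]
After op 2 (reverse): [8 10 1 4 0 9 7 6 3 5 2]
After op 3 (in_shuffle): [9 8 7 10 6 1 3 4 5 0 2]
Card 10 is at position 3.

Answer: 3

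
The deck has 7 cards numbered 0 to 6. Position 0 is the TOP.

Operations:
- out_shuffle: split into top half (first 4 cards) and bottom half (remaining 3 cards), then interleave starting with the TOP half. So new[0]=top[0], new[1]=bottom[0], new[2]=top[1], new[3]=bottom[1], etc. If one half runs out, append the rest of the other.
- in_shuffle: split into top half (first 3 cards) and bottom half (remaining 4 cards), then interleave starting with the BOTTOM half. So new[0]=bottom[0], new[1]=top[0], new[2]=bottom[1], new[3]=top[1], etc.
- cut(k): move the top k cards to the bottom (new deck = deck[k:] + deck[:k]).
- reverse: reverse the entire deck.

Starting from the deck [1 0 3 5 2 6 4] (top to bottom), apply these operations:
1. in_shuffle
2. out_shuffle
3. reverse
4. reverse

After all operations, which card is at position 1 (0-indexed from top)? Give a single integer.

After op 1 (in_shuffle): [5 1 2 0 6 3 4]
After op 2 (out_shuffle): [5 6 1 3 2 4 0]
After op 3 (reverse): [0 4 2 3 1 6 5]
After op 4 (reverse): [5 6 1 3 2 4 0]
Position 1: card 6.

Answer: 6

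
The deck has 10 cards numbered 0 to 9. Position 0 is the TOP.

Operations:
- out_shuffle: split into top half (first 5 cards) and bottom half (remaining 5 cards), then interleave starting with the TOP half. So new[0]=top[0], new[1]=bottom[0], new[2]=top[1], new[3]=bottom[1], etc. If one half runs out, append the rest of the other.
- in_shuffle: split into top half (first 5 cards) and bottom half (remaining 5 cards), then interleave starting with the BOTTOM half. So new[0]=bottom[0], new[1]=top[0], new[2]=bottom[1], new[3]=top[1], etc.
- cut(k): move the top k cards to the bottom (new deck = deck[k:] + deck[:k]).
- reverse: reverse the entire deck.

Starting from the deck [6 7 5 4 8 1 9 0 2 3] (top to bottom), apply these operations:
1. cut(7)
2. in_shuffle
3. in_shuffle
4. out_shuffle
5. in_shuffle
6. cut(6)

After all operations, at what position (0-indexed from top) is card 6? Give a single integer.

After op 1 (cut(7)): [0 2 3 6 7 5 4 8 1 9]
After op 2 (in_shuffle): [5 0 4 2 8 3 1 6 9 7]
After op 3 (in_shuffle): [3 5 1 0 6 4 9 2 7 8]
After op 4 (out_shuffle): [3 4 5 9 1 2 0 7 6 8]
After op 5 (in_shuffle): [2 3 0 4 7 5 6 9 8 1]
After op 6 (cut(6)): [6 9 8 1 2 3 0 4 7 5]
Card 6 is at position 0.

Answer: 0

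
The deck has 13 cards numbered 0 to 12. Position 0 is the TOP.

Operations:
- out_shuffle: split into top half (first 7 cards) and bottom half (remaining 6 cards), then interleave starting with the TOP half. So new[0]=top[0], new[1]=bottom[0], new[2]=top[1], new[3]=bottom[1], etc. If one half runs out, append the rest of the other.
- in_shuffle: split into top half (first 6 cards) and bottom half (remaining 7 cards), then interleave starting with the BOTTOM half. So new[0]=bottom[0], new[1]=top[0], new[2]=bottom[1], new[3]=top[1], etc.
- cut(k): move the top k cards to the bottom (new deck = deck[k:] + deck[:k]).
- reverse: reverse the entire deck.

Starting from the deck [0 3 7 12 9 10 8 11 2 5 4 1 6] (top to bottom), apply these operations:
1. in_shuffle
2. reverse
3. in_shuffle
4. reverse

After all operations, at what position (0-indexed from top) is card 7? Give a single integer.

Answer: 10

Derivation:
After op 1 (in_shuffle): [8 0 11 3 2 7 5 12 4 9 1 10 6]
After op 2 (reverse): [6 10 1 9 4 12 5 7 2 3 11 0 8]
After op 3 (in_shuffle): [5 6 7 10 2 1 3 9 11 4 0 12 8]
After op 4 (reverse): [8 12 0 4 11 9 3 1 2 10 7 6 5]
Card 7 is at position 10.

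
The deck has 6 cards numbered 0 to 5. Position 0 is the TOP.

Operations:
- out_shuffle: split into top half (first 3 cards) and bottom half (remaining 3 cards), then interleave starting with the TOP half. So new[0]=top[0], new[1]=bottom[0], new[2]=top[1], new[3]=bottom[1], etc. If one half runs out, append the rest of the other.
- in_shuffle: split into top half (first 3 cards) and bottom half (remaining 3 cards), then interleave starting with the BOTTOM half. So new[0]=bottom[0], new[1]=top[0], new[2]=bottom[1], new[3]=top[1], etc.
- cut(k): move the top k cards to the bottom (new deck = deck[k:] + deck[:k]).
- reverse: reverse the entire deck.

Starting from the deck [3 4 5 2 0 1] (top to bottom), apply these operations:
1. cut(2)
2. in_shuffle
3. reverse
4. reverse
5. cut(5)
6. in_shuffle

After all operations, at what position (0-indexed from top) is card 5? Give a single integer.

Answer: 5

Derivation:
After op 1 (cut(2)): [5 2 0 1 3 4]
After op 2 (in_shuffle): [1 5 3 2 4 0]
After op 3 (reverse): [0 4 2 3 5 1]
After op 4 (reverse): [1 5 3 2 4 0]
After op 5 (cut(5)): [0 1 5 3 2 4]
After op 6 (in_shuffle): [3 0 2 1 4 5]
Card 5 is at position 5.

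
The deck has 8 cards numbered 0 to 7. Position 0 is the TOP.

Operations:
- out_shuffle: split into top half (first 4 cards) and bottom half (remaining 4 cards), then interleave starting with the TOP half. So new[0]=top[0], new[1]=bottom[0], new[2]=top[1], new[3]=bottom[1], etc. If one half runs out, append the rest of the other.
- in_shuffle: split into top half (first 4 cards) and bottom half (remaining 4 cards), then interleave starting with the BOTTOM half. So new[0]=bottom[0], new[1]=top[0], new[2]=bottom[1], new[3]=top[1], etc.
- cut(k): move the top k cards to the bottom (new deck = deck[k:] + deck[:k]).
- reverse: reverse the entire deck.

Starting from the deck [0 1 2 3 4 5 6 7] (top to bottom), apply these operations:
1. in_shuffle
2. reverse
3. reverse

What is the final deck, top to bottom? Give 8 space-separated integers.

Answer: 4 0 5 1 6 2 7 3

Derivation:
After op 1 (in_shuffle): [4 0 5 1 6 2 7 3]
After op 2 (reverse): [3 7 2 6 1 5 0 4]
After op 3 (reverse): [4 0 5 1 6 2 7 3]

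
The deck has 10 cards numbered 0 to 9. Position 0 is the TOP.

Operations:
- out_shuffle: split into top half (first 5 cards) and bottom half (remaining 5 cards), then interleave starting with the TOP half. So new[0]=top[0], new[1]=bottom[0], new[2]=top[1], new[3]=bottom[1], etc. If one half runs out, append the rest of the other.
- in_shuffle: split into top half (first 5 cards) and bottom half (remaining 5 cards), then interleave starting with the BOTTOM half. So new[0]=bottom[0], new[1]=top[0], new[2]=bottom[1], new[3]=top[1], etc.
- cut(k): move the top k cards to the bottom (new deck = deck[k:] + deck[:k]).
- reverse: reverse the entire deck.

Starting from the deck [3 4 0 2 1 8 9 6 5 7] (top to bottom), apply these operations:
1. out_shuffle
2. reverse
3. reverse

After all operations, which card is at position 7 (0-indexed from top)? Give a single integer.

After op 1 (out_shuffle): [3 8 4 9 0 6 2 5 1 7]
After op 2 (reverse): [7 1 5 2 6 0 9 4 8 3]
After op 3 (reverse): [3 8 4 9 0 6 2 5 1 7]
Position 7: card 5.

Answer: 5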